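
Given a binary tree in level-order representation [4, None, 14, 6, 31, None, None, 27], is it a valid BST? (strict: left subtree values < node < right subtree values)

Level-order array: [4, None, 14, 6, 31, None, None, 27]
Validate using subtree bounds (lo, hi): at each node, require lo < value < hi,
then recurse left with hi=value and right with lo=value.
Preorder trace (stopping at first violation):
  at node 4 with bounds (-inf, +inf): OK
  at node 14 with bounds (4, +inf): OK
  at node 6 with bounds (4, 14): OK
  at node 31 with bounds (14, +inf): OK
  at node 27 with bounds (14, 31): OK
No violation found at any node.
Result: Valid BST


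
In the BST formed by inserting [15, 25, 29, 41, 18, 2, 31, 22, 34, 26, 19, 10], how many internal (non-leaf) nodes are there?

Tree built from: [15, 25, 29, 41, 18, 2, 31, 22, 34, 26, 19, 10]
Tree (level-order array): [15, 2, 25, None, 10, 18, 29, None, None, None, 22, 26, 41, 19, None, None, None, 31, None, None, None, None, 34]
Rule: An internal node has at least one child.
Per-node child counts:
  node 15: 2 child(ren)
  node 2: 1 child(ren)
  node 10: 0 child(ren)
  node 25: 2 child(ren)
  node 18: 1 child(ren)
  node 22: 1 child(ren)
  node 19: 0 child(ren)
  node 29: 2 child(ren)
  node 26: 0 child(ren)
  node 41: 1 child(ren)
  node 31: 1 child(ren)
  node 34: 0 child(ren)
Matching nodes: [15, 2, 25, 18, 22, 29, 41, 31]
Count of internal (non-leaf) nodes: 8


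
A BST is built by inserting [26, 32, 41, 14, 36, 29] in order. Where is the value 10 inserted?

Starting tree (level order): [26, 14, 32, None, None, 29, 41, None, None, 36]
Insertion path: 26 -> 14
Result: insert 10 as left child of 14
Final tree (level order): [26, 14, 32, 10, None, 29, 41, None, None, None, None, 36]


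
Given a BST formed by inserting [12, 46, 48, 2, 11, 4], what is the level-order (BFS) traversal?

Tree insertion order: [12, 46, 48, 2, 11, 4]
Tree (level-order array): [12, 2, 46, None, 11, None, 48, 4]
BFS from the root, enqueuing left then right child of each popped node:
  queue [12] -> pop 12, enqueue [2, 46], visited so far: [12]
  queue [2, 46] -> pop 2, enqueue [11], visited so far: [12, 2]
  queue [46, 11] -> pop 46, enqueue [48], visited so far: [12, 2, 46]
  queue [11, 48] -> pop 11, enqueue [4], visited so far: [12, 2, 46, 11]
  queue [48, 4] -> pop 48, enqueue [none], visited so far: [12, 2, 46, 11, 48]
  queue [4] -> pop 4, enqueue [none], visited so far: [12, 2, 46, 11, 48, 4]
Result: [12, 2, 46, 11, 48, 4]


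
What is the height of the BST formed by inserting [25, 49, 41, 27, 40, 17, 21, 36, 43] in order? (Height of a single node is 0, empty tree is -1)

Insertion order: [25, 49, 41, 27, 40, 17, 21, 36, 43]
Tree (level-order array): [25, 17, 49, None, 21, 41, None, None, None, 27, 43, None, 40, None, None, 36]
Compute height bottom-up (empty subtree = -1):
  height(21) = 1 + max(-1, -1) = 0
  height(17) = 1 + max(-1, 0) = 1
  height(36) = 1 + max(-1, -1) = 0
  height(40) = 1 + max(0, -1) = 1
  height(27) = 1 + max(-1, 1) = 2
  height(43) = 1 + max(-1, -1) = 0
  height(41) = 1 + max(2, 0) = 3
  height(49) = 1 + max(3, -1) = 4
  height(25) = 1 + max(1, 4) = 5
Height = 5


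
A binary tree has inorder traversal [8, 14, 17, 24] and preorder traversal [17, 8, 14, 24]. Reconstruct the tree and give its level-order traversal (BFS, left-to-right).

Inorder:  [8, 14, 17, 24]
Preorder: [17, 8, 14, 24]
Algorithm: preorder visits root first, so consume preorder in order;
for each root, split the current inorder slice at that value into
left-subtree inorder and right-subtree inorder, then recurse.
Recursive splits:
  root=17; inorder splits into left=[8, 14], right=[24]
  root=8; inorder splits into left=[], right=[14]
  root=14; inorder splits into left=[], right=[]
  root=24; inorder splits into left=[], right=[]
Reconstructed level-order: [17, 8, 24, 14]


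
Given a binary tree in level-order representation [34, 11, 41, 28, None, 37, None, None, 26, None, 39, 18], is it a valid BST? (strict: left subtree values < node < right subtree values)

Level-order array: [34, 11, 41, 28, None, 37, None, None, 26, None, 39, 18]
Validate using subtree bounds (lo, hi): at each node, require lo < value < hi,
then recurse left with hi=value and right with lo=value.
Preorder trace (stopping at first violation):
  at node 34 with bounds (-inf, +inf): OK
  at node 11 with bounds (-inf, 34): OK
  at node 28 with bounds (-inf, 11): VIOLATION
Node 28 violates its bound: not (-inf < 28 < 11).
Result: Not a valid BST


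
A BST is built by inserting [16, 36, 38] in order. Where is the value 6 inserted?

Starting tree (level order): [16, None, 36, None, 38]
Insertion path: 16
Result: insert 6 as left child of 16
Final tree (level order): [16, 6, 36, None, None, None, 38]


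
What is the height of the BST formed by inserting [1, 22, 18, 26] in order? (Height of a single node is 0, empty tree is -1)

Insertion order: [1, 22, 18, 26]
Tree (level-order array): [1, None, 22, 18, 26]
Compute height bottom-up (empty subtree = -1):
  height(18) = 1 + max(-1, -1) = 0
  height(26) = 1 + max(-1, -1) = 0
  height(22) = 1 + max(0, 0) = 1
  height(1) = 1 + max(-1, 1) = 2
Height = 2


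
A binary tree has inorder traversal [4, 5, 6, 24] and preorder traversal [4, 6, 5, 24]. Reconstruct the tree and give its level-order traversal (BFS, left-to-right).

Inorder:  [4, 5, 6, 24]
Preorder: [4, 6, 5, 24]
Algorithm: preorder visits root first, so consume preorder in order;
for each root, split the current inorder slice at that value into
left-subtree inorder and right-subtree inorder, then recurse.
Recursive splits:
  root=4; inorder splits into left=[], right=[5, 6, 24]
  root=6; inorder splits into left=[5], right=[24]
  root=5; inorder splits into left=[], right=[]
  root=24; inorder splits into left=[], right=[]
Reconstructed level-order: [4, 6, 5, 24]


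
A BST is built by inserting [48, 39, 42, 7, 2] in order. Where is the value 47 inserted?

Starting tree (level order): [48, 39, None, 7, 42, 2]
Insertion path: 48 -> 39 -> 42
Result: insert 47 as right child of 42
Final tree (level order): [48, 39, None, 7, 42, 2, None, None, 47]


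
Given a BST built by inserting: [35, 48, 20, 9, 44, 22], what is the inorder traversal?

Tree insertion order: [35, 48, 20, 9, 44, 22]
Tree (level-order array): [35, 20, 48, 9, 22, 44]
Inorder traversal: [9, 20, 22, 35, 44, 48]


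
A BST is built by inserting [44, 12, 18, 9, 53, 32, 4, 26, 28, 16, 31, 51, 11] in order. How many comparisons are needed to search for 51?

Search path for 51: 44 -> 53 -> 51
Found: True
Comparisons: 3


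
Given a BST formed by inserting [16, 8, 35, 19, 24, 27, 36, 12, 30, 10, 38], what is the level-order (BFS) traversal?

Tree insertion order: [16, 8, 35, 19, 24, 27, 36, 12, 30, 10, 38]
Tree (level-order array): [16, 8, 35, None, 12, 19, 36, 10, None, None, 24, None, 38, None, None, None, 27, None, None, None, 30]
BFS from the root, enqueuing left then right child of each popped node:
  queue [16] -> pop 16, enqueue [8, 35], visited so far: [16]
  queue [8, 35] -> pop 8, enqueue [12], visited so far: [16, 8]
  queue [35, 12] -> pop 35, enqueue [19, 36], visited so far: [16, 8, 35]
  queue [12, 19, 36] -> pop 12, enqueue [10], visited so far: [16, 8, 35, 12]
  queue [19, 36, 10] -> pop 19, enqueue [24], visited so far: [16, 8, 35, 12, 19]
  queue [36, 10, 24] -> pop 36, enqueue [38], visited so far: [16, 8, 35, 12, 19, 36]
  queue [10, 24, 38] -> pop 10, enqueue [none], visited so far: [16, 8, 35, 12, 19, 36, 10]
  queue [24, 38] -> pop 24, enqueue [27], visited so far: [16, 8, 35, 12, 19, 36, 10, 24]
  queue [38, 27] -> pop 38, enqueue [none], visited so far: [16, 8, 35, 12, 19, 36, 10, 24, 38]
  queue [27] -> pop 27, enqueue [30], visited so far: [16, 8, 35, 12, 19, 36, 10, 24, 38, 27]
  queue [30] -> pop 30, enqueue [none], visited so far: [16, 8, 35, 12, 19, 36, 10, 24, 38, 27, 30]
Result: [16, 8, 35, 12, 19, 36, 10, 24, 38, 27, 30]


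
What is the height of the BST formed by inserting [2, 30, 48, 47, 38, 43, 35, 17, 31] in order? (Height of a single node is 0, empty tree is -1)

Insertion order: [2, 30, 48, 47, 38, 43, 35, 17, 31]
Tree (level-order array): [2, None, 30, 17, 48, None, None, 47, None, 38, None, 35, 43, 31]
Compute height bottom-up (empty subtree = -1):
  height(17) = 1 + max(-1, -1) = 0
  height(31) = 1 + max(-1, -1) = 0
  height(35) = 1 + max(0, -1) = 1
  height(43) = 1 + max(-1, -1) = 0
  height(38) = 1 + max(1, 0) = 2
  height(47) = 1 + max(2, -1) = 3
  height(48) = 1 + max(3, -1) = 4
  height(30) = 1 + max(0, 4) = 5
  height(2) = 1 + max(-1, 5) = 6
Height = 6


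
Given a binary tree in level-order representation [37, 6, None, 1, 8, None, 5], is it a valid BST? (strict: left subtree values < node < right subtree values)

Level-order array: [37, 6, None, 1, 8, None, 5]
Validate using subtree bounds (lo, hi): at each node, require lo < value < hi,
then recurse left with hi=value and right with lo=value.
Preorder trace (stopping at first violation):
  at node 37 with bounds (-inf, +inf): OK
  at node 6 with bounds (-inf, 37): OK
  at node 1 with bounds (-inf, 6): OK
  at node 5 with bounds (1, 6): OK
  at node 8 with bounds (6, 37): OK
No violation found at any node.
Result: Valid BST


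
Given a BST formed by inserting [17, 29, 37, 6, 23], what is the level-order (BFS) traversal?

Tree insertion order: [17, 29, 37, 6, 23]
Tree (level-order array): [17, 6, 29, None, None, 23, 37]
BFS from the root, enqueuing left then right child of each popped node:
  queue [17] -> pop 17, enqueue [6, 29], visited so far: [17]
  queue [6, 29] -> pop 6, enqueue [none], visited so far: [17, 6]
  queue [29] -> pop 29, enqueue [23, 37], visited so far: [17, 6, 29]
  queue [23, 37] -> pop 23, enqueue [none], visited so far: [17, 6, 29, 23]
  queue [37] -> pop 37, enqueue [none], visited so far: [17, 6, 29, 23, 37]
Result: [17, 6, 29, 23, 37]


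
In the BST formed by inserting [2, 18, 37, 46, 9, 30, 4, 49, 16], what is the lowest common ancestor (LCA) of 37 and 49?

Tree insertion order: [2, 18, 37, 46, 9, 30, 4, 49, 16]
Tree (level-order array): [2, None, 18, 9, 37, 4, 16, 30, 46, None, None, None, None, None, None, None, 49]
In a BST, the LCA of p=37, q=49 is the first node v on the
root-to-leaf path with p <= v <= q (go left if both < v, right if both > v).
Walk from root:
  at 2: both 37 and 49 > 2, go right
  at 18: both 37 and 49 > 18, go right
  at 37: 37 <= 37 <= 49, this is the LCA
LCA = 37


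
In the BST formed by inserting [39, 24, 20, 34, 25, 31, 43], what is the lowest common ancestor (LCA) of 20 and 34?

Tree insertion order: [39, 24, 20, 34, 25, 31, 43]
Tree (level-order array): [39, 24, 43, 20, 34, None, None, None, None, 25, None, None, 31]
In a BST, the LCA of p=20, q=34 is the first node v on the
root-to-leaf path with p <= v <= q (go left if both < v, right if both > v).
Walk from root:
  at 39: both 20 and 34 < 39, go left
  at 24: 20 <= 24 <= 34, this is the LCA
LCA = 24


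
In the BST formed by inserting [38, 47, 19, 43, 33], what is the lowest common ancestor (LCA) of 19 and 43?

Tree insertion order: [38, 47, 19, 43, 33]
Tree (level-order array): [38, 19, 47, None, 33, 43]
In a BST, the LCA of p=19, q=43 is the first node v on the
root-to-leaf path with p <= v <= q (go left if both < v, right if both > v).
Walk from root:
  at 38: 19 <= 38 <= 43, this is the LCA
LCA = 38


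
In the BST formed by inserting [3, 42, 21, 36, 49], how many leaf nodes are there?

Tree built from: [3, 42, 21, 36, 49]
Tree (level-order array): [3, None, 42, 21, 49, None, 36]
Rule: A leaf has 0 children.
Per-node child counts:
  node 3: 1 child(ren)
  node 42: 2 child(ren)
  node 21: 1 child(ren)
  node 36: 0 child(ren)
  node 49: 0 child(ren)
Matching nodes: [36, 49]
Count of leaf nodes: 2


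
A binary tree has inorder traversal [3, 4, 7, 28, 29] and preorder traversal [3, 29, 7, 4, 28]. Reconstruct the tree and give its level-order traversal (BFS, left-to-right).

Inorder:  [3, 4, 7, 28, 29]
Preorder: [3, 29, 7, 4, 28]
Algorithm: preorder visits root first, so consume preorder in order;
for each root, split the current inorder slice at that value into
left-subtree inorder and right-subtree inorder, then recurse.
Recursive splits:
  root=3; inorder splits into left=[], right=[4, 7, 28, 29]
  root=29; inorder splits into left=[4, 7, 28], right=[]
  root=7; inorder splits into left=[4], right=[28]
  root=4; inorder splits into left=[], right=[]
  root=28; inorder splits into left=[], right=[]
Reconstructed level-order: [3, 29, 7, 4, 28]


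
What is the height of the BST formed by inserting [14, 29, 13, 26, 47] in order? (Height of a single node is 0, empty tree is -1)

Insertion order: [14, 29, 13, 26, 47]
Tree (level-order array): [14, 13, 29, None, None, 26, 47]
Compute height bottom-up (empty subtree = -1):
  height(13) = 1 + max(-1, -1) = 0
  height(26) = 1 + max(-1, -1) = 0
  height(47) = 1 + max(-1, -1) = 0
  height(29) = 1 + max(0, 0) = 1
  height(14) = 1 + max(0, 1) = 2
Height = 2


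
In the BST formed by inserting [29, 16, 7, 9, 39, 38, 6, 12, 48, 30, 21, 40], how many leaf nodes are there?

Tree built from: [29, 16, 7, 9, 39, 38, 6, 12, 48, 30, 21, 40]
Tree (level-order array): [29, 16, 39, 7, 21, 38, 48, 6, 9, None, None, 30, None, 40, None, None, None, None, 12]
Rule: A leaf has 0 children.
Per-node child counts:
  node 29: 2 child(ren)
  node 16: 2 child(ren)
  node 7: 2 child(ren)
  node 6: 0 child(ren)
  node 9: 1 child(ren)
  node 12: 0 child(ren)
  node 21: 0 child(ren)
  node 39: 2 child(ren)
  node 38: 1 child(ren)
  node 30: 0 child(ren)
  node 48: 1 child(ren)
  node 40: 0 child(ren)
Matching nodes: [6, 12, 21, 30, 40]
Count of leaf nodes: 5


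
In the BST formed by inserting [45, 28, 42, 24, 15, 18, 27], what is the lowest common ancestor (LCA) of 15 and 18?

Tree insertion order: [45, 28, 42, 24, 15, 18, 27]
Tree (level-order array): [45, 28, None, 24, 42, 15, 27, None, None, None, 18]
In a BST, the LCA of p=15, q=18 is the first node v on the
root-to-leaf path with p <= v <= q (go left if both < v, right if both > v).
Walk from root:
  at 45: both 15 and 18 < 45, go left
  at 28: both 15 and 18 < 28, go left
  at 24: both 15 and 18 < 24, go left
  at 15: 15 <= 15 <= 18, this is the LCA
LCA = 15


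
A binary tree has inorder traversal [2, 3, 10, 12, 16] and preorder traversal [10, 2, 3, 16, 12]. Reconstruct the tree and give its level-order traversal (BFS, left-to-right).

Inorder:  [2, 3, 10, 12, 16]
Preorder: [10, 2, 3, 16, 12]
Algorithm: preorder visits root first, so consume preorder in order;
for each root, split the current inorder slice at that value into
left-subtree inorder and right-subtree inorder, then recurse.
Recursive splits:
  root=10; inorder splits into left=[2, 3], right=[12, 16]
  root=2; inorder splits into left=[], right=[3]
  root=3; inorder splits into left=[], right=[]
  root=16; inorder splits into left=[12], right=[]
  root=12; inorder splits into left=[], right=[]
Reconstructed level-order: [10, 2, 16, 3, 12]


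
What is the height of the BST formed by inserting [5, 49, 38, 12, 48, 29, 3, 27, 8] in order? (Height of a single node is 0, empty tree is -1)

Insertion order: [5, 49, 38, 12, 48, 29, 3, 27, 8]
Tree (level-order array): [5, 3, 49, None, None, 38, None, 12, 48, 8, 29, None, None, None, None, 27]
Compute height bottom-up (empty subtree = -1):
  height(3) = 1 + max(-1, -1) = 0
  height(8) = 1 + max(-1, -1) = 0
  height(27) = 1 + max(-1, -1) = 0
  height(29) = 1 + max(0, -1) = 1
  height(12) = 1 + max(0, 1) = 2
  height(48) = 1 + max(-1, -1) = 0
  height(38) = 1 + max(2, 0) = 3
  height(49) = 1 + max(3, -1) = 4
  height(5) = 1 + max(0, 4) = 5
Height = 5


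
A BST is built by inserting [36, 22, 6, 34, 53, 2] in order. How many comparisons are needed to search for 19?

Search path for 19: 36 -> 22 -> 6
Found: False
Comparisons: 3


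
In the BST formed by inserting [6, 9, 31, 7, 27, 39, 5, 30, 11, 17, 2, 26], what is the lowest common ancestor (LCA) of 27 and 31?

Tree insertion order: [6, 9, 31, 7, 27, 39, 5, 30, 11, 17, 2, 26]
Tree (level-order array): [6, 5, 9, 2, None, 7, 31, None, None, None, None, 27, 39, 11, 30, None, None, None, 17, None, None, None, 26]
In a BST, the LCA of p=27, q=31 is the first node v on the
root-to-leaf path with p <= v <= q (go left if both < v, right if both > v).
Walk from root:
  at 6: both 27 and 31 > 6, go right
  at 9: both 27 and 31 > 9, go right
  at 31: 27 <= 31 <= 31, this is the LCA
LCA = 31


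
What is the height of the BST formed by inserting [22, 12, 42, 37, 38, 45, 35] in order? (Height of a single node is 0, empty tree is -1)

Insertion order: [22, 12, 42, 37, 38, 45, 35]
Tree (level-order array): [22, 12, 42, None, None, 37, 45, 35, 38]
Compute height bottom-up (empty subtree = -1):
  height(12) = 1 + max(-1, -1) = 0
  height(35) = 1 + max(-1, -1) = 0
  height(38) = 1 + max(-1, -1) = 0
  height(37) = 1 + max(0, 0) = 1
  height(45) = 1 + max(-1, -1) = 0
  height(42) = 1 + max(1, 0) = 2
  height(22) = 1 + max(0, 2) = 3
Height = 3


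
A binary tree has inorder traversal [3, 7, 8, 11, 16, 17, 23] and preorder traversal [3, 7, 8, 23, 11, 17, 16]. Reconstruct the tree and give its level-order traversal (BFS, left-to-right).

Inorder:  [3, 7, 8, 11, 16, 17, 23]
Preorder: [3, 7, 8, 23, 11, 17, 16]
Algorithm: preorder visits root first, so consume preorder in order;
for each root, split the current inorder slice at that value into
left-subtree inorder and right-subtree inorder, then recurse.
Recursive splits:
  root=3; inorder splits into left=[], right=[7, 8, 11, 16, 17, 23]
  root=7; inorder splits into left=[], right=[8, 11, 16, 17, 23]
  root=8; inorder splits into left=[], right=[11, 16, 17, 23]
  root=23; inorder splits into left=[11, 16, 17], right=[]
  root=11; inorder splits into left=[], right=[16, 17]
  root=17; inorder splits into left=[16], right=[]
  root=16; inorder splits into left=[], right=[]
Reconstructed level-order: [3, 7, 8, 23, 11, 17, 16]


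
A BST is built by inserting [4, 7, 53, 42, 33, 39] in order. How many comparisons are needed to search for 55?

Search path for 55: 4 -> 7 -> 53
Found: False
Comparisons: 3


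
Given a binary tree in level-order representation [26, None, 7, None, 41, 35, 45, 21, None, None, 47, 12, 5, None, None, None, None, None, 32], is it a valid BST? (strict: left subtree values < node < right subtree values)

Level-order array: [26, None, 7, None, 41, 35, 45, 21, None, None, 47, 12, 5, None, None, None, None, None, 32]
Validate using subtree bounds (lo, hi): at each node, require lo < value < hi,
then recurse left with hi=value and right with lo=value.
Preorder trace (stopping at first violation):
  at node 26 with bounds (-inf, +inf): OK
  at node 7 with bounds (26, +inf): VIOLATION
Node 7 violates its bound: not (26 < 7 < +inf).
Result: Not a valid BST


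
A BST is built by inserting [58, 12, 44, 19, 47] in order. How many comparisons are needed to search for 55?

Search path for 55: 58 -> 12 -> 44 -> 47
Found: False
Comparisons: 4


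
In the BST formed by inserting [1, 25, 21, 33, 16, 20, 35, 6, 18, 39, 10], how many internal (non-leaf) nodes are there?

Tree built from: [1, 25, 21, 33, 16, 20, 35, 6, 18, 39, 10]
Tree (level-order array): [1, None, 25, 21, 33, 16, None, None, 35, 6, 20, None, 39, None, 10, 18]
Rule: An internal node has at least one child.
Per-node child counts:
  node 1: 1 child(ren)
  node 25: 2 child(ren)
  node 21: 1 child(ren)
  node 16: 2 child(ren)
  node 6: 1 child(ren)
  node 10: 0 child(ren)
  node 20: 1 child(ren)
  node 18: 0 child(ren)
  node 33: 1 child(ren)
  node 35: 1 child(ren)
  node 39: 0 child(ren)
Matching nodes: [1, 25, 21, 16, 6, 20, 33, 35]
Count of internal (non-leaf) nodes: 8


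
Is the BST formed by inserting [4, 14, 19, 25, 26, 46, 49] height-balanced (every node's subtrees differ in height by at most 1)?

Tree (level-order array): [4, None, 14, None, 19, None, 25, None, 26, None, 46, None, 49]
Definition: a tree is height-balanced if, at every node, |h(left) - h(right)| <= 1 (empty subtree has height -1).
Bottom-up per-node check:
  node 49: h_left=-1, h_right=-1, diff=0 [OK], height=0
  node 46: h_left=-1, h_right=0, diff=1 [OK], height=1
  node 26: h_left=-1, h_right=1, diff=2 [FAIL (|-1-1|=2 > 1)], height=2
  node 25: h_left=-1, h_right=2, diff=3 [FAIL (|-1-2|=3 > 1)], height=3
  node 19: h_left=-1, h_right=3, diff=4 [FAIL (|-1-3|=4 > 1)], height=4
  node 14: h_left=-1, h_right=4, diff=5 [FAIL (|-1-4|=5 > 1)], height=5
  node 4: h_left=-1, h_right=5, diff=6 [FAIL (|-1-5|=6 > 1)], height=6
Node 26 violates the condition: |-1 - 1| = 2 > 1.
Result: Not balanced


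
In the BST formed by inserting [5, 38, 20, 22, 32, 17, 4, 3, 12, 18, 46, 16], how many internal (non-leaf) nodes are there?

Tree built from: [5, 38, 20, 22, 32, 17, 4, 3, 12, 18, 46, 16]
Tree (level-order array): [5, 4, 38, 3, None, 20, 46, None, None, 17, 22, None, None, 12, 18, None, 32, None, 16]
Rule: An internal node has at least one child.
Per-node child counts:
  node 5: 2 child(ren)
  node 4: 1 child(ren)
  node 3: 0 child(ren)
  node 38: 2 child(ren)
  node 20: 2 child(ren)
  node 17: 2 child(ren)
  node 12: 1 child(ren)
  node 16: 0 child(ren)
  node 18: 0 child(ren)
  node 22: 1 child(ren)
  node 32: 0 child(ren)
  node 46: 0 child(ren)
Matching nodes: [5, 4, 38, 20, 17, 12, 22]
Count of internal (non-leaf) nodes: 7


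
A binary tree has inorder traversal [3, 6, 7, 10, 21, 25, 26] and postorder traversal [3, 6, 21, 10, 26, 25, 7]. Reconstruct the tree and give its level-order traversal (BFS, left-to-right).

Inorder:   [3, 6, 7, 10, 21, 25, 26]
Postorder: [3, 6, 21, 10, 26, 25, 7]
Algorithm: postorder visits root last, so walk postorder right-to-left;
each value is the root of the current inorder slice — split it at that
value, recurse on the right subtree first, then the left.
Recursive splits:
  root=7; inorder splits into left=[3, 6], right=[10, 21, 25, 26]
  root=25; inorder splits into left=[10, 21], right=[26]
  root=26; inorder splits into left=[], right=[]
  root=10; inorder splits into left=[], right=[21]
  root=21; inorder splits into left=[], right=[]
  root=6; inorder splits into left=[3], right=[]
  root=3; inorder splits into left=[], right=[]
Reconstructed level-order: [7, 6, 25, 3, 10, 26, 21]


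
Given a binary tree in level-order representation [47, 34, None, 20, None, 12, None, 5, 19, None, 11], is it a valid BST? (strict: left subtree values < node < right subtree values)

Level-order array: [47, 34, None, 20, None, 12, None, 5, 19, None, 11]
Validate using subtree bounds (lo, hi): at each node, require lo < value < hi,
then recurse left with hi=value and right with lo=value.
Preorder trace (stopping at first violation):
  at node 47 with bounds (-inf, +inf): OK
  at node 34 with bounds (-inf, 47): OK
  at node 20 with bounds (-inf, 34): OK
  at node 12 with bounds (-inf, 20): OK
  at node 5 with bounds (-inf, 12): OK
  at node 11 with bounds (5, 12): OK
  at node 19 with bounds (12, 20): OK
No violation found at any node.
Result: Valid BST


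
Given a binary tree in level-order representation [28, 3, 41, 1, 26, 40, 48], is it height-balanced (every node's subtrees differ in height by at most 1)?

Tree (level-order array): [28, 3, 41, 1, 26, 40, 48]
Definition: a tree is height-balanced if, at every node, |h(left) - h(right)| <= 1 (empty subtree has height -1).
Bottom-up per-node check:
  node 1: h_left=-1, h_right=-1, diff=0 [OK], height=0
  node 26: h_left=-1, h_right=-1, diff=0 [OK], height=0
  node 3: h_left=0, h_right=0, diff=0 [OK], height=1
  node 40: h_left=-1, h_right=-1, diff=0 [OK], height=0
  node 48: h_left=-1, h_right=-1, diff=0 [OK], height=0
  node 41: h_left=0, h_right=0, diff=0 [OK], height=1
  node 28: h_left=1, h_right=1, diff=0 [OK], height=2
All nodes satisfy the balance condition.
Result: Balanced


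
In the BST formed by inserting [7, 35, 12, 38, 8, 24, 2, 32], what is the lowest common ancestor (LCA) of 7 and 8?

Tree insertion order: [7, 35, 12, 38, 8, 24, 2, 32]
Tree (level-order array): [7, 2, 35, None, None, 12, 38, 8, 24, None, None, None, None, None, 32]
In a BST, the LCA of p=7, q=8 is the first node v on the
root-to-leaf path with p <= v <= q (go left if both < v, right if both > v).
Walk from root:
  at 7: 7 <= 7 <= 8, this is the LCA
LCA = 7


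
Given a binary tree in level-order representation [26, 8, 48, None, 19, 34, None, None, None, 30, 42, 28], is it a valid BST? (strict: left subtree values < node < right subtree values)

Level-order array: [26, 8, 48, None, 19, 34, None, None, None, 30, 42, 28]
Validate using subtree bounds (lo, hi): at each node, require lo < value < hi,
then recurse left with hi=value and right with lo=value.
Preorder trace (stopping at first violation):
  at node 26 with bounds (-inf, +inf): OK
  at node 8 with bounds (-inf, 26): OK
  at node 19 with bounds (8, 26): OK
  at node 48 with bounds (26, +inf): OK
  at node 34 with bounds (26, 48): OK
  at node 30 with bounds (26, 34): OK
  at node 28 with bounds (26, 30): OK
  at node 42 with bounds (34, 48): OK
No violation found at any node.
Result: Valid BST


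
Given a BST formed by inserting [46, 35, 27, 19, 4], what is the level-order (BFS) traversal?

Tree insertion order: [46, 35, 27, 19, 4]
Tree (level-order array): [46, 35, None, 27, None, 19, None, 4]
BFS from the root, enqueuing left then right child of each popped node:
  queue [46] -> pop 46, enqueue [35], visited so far: [46]
  queue [35] -> pop 35, enqueue [27], visited so far: [46, 35]
  queue [27] -> pop 27, enqueue [19], visited so far: [46, 35, 27]
  queue [19] -> pop 19, enqueue [4], visited so far: [46, 35, 27, 19]
  queue [4] -> pop 4, enqueue [none], visited so far: [46, 35, 27, 19, 4]
Result: [46, 35, 27, 19, 4]


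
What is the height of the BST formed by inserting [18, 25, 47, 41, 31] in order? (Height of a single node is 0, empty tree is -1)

Insertion order: [18, 25, 47, 41, 31]
Tree (level-order array): [18, None, 25, None, 47, 41, None, 31]
Compute height bottom-up (empty subtree = -1):
  height(31) = 1 + max(-1, -1) = 0
  height(41) = 1 + max(0, -1) = 1
  height(47) = 1 + max(1, -1) = 2
  height(25) = 1 + max(-1, 2) = 3
  height(18) = 1 + max(-1, 3) = 4
Height = 4


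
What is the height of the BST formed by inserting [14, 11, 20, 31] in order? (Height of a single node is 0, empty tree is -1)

Insertion order: [14, 11, 20, 31]
Tree (level-order array): [14, 11, 20, None, None, None, 31]
Compute height bottom-up (empty subtree = -1):
  height(11) = 1 + max(-1, -1) = 0
  height(31) = 1 + max(-1, -1) = 0
  height(20) = 1 + max(-1, 0) = 1
  height(14) = 1 + max(0, 1) = 2
Height = 2


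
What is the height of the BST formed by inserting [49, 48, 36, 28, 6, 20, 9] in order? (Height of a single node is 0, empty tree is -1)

Insertion order: [49, 48, 36, 28, 6, 20, 9]
Tree (level-order array): [49, 48, None, 36, None, 28, None, 6, None, None, 20, 9]
Compute height bottom-up (empty subtree = -1):
  height(9) = 1 + max(-1, -1) = 0
  height(20) = 1 + max(0, -1) = 1
  height(6) = 1 + max(-1, 1) = 2
  height(28) = 1 + max(2, -1) = 3
  height(36) = 1 + max(3, -1) = 4
  height(48) = 1 + max(4, -1) = 5
  height(49) = 1 + max(5, -1) = 6
Height = 6


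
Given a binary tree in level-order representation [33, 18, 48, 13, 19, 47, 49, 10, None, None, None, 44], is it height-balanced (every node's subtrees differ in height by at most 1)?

Tree (level-order array): [33, 18, 48, 13, 19, 47, 49, 10, None, None, None, 44]
Definition: a tree is height-balanced if, at every node, |h(left) - h(right)| <= 1 (empty subtree has height -1).
Bottom-up per-node check:
  node 10: h_left=-1, h_right=-1, diff=0 [OK], height=0
  node 13: h_left=0, h_right=-1, diff=1 [OK], height=1
  node 19: h_left=-1, h_right=-1, diff=0 [OK], height=0
  node 18: h_left=1, h_right=0, diff=1 [OK], height=2
  node 44: h_left=-1, h_right=-1, diff=0 [OK], height=0
  node 47: h_left=0, h_right=-1, diff=1 [OK], height=1
  node 49: h_left=-1, h_right=-1, diff=0 [OK], height=0
  node 48: h_left=1, h_right=0, diff=1 [OK], height=2
  node 33: h_left=2, h_right=2, diff=0 [OK], height=3
All nodes satisfy the balance condition.
Result: Balanced


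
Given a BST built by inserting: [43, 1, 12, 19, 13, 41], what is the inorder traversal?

Tree insertion order: [43, 1, 12, 19, 13, 41]
Tree (level-order array): [43, 1, None, None, 12, None, 19, 13, 41]
Inorder traversal: [1, 12, 13, 19, 41, 43]


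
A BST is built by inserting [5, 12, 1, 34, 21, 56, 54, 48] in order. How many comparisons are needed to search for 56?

Search path for 56: 5 -> 12 -> 34 -> 56
Found: True
Comparisons: 4


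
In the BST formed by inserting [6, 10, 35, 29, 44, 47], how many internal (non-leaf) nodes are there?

Tree built from: [6, 10, 35, 29, 44, 47]
Tree (level-order array): [6, None, 10, None, 35, 29, 44, None, None, None, 47]
Rule: An internal node has at least one child.
Per-node child counts:
  node 6: 1 child(ren)
  node 10: 1 child(ren)
  node 35: 2 child(ren)
  node 29: 0 child(ren)
  node 44: 1 child(ren)
  node 47: 0 child(ren)
Matching nodes: [6, 10, 35, 44]
Count of internal (non-leaf) nodes: 4


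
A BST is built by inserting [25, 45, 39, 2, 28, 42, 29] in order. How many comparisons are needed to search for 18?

Search path for 18: 25 -> 2
Found: False
Comparisons: 2


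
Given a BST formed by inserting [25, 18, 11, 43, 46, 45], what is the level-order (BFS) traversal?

Tree insertion order: [25, 18, 11, 43, 46, 45]
Tree (level-order array): [25, 18, 43, 11, None, None, 46, None, None, 45]
BFS from the root, enqueuing left then right child of each popped node:
  queue [25] -> pop 25, enqueue [18, 43], visited so far: [25]
  queue [18, 43] -> pop 18, enqueue [11], visited so far: [25, 18]
  queue [43, 11] -> pop 43, enqueue [46], visited so far: [25, 18, 43]
  queue [11, 46] -> pop 11, enqueue [none], visited so far: [25, 18, 43, 11]
  queue [46] -> pop 46, enqueue [45], visited so far: [25, 18, 43, 11, 46]
  queue [45] -> pop 45, enqueue [none], visited so far: [25, 18, 43, 11, 46, 45]
Result: [25, 18, 43, 11, 46, 45]


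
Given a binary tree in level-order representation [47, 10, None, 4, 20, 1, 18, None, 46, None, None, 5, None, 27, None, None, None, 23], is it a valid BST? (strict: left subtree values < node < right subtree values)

Level-order array: [47, 10, None, 4, 20, 1, 18, None, 46, None, None, 5, None, 27, None, None, None, 23]
Validate using subtree bounds (lo, hi): at each node, require lo < value < hi,
then recurse left with hi=value and right with lo=value.
Preorder trace (stopping at first violation):
  at node 47 with bounds (-inf, +inf): OK
  at node 10 with bounds (-inf, 47): OK
  at node 4 with bounds (-inf, 10): OK
  at node 1 with bounds (-inf, 4): OK
  at node 18 with bounds (4, 10): VIOLATION
Node 18 violates its bound: not (4 < 18 < 10).
Result: Not a valid BST


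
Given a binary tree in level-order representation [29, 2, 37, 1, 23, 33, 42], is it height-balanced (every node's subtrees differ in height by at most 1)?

Tree (level-order array): [29, 2, 37, 1, 23, 33, 42]
Definition: a tree is height-balanced if, at every node, |h(left) - h(right)| <= 1 (empty subtree has height -1).
Bottom-up per-node check:
  node 1: h_left=-1, h_right=-1, diff=0 [OK], height=0
  node 23: h_left=-1, h_right=-1, diff=0 [OK], height=0
  node 2: h_left=0, h_right=0, diff=0 [OK], height=1
  node 33: h_left=-1, h_right=-1, diff=0 [OK], height=0
  node 42: h_left=-1, h_right=-1, diff=0 [OK], height=0
  node 37: h_left=0, h_right=0, diff=0 [OK], height=1
  node 29: h_left=1, h_right=1, diff=0 [OK], height=2
All nodes satisfy the balance condition.
Result: Balanced


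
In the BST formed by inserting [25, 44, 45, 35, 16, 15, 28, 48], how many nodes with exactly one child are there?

Tree built from: [25, 44, 45, 35, 16, 15, 28, 48]
Tree (level-order array): [25, 16, 44, 15, None, 35, 45, None, None, 28, None, None, 48]
Rule: These are nodes with exactly 1 non-null child.
Per-node child counts:
  node 25: 2 child(ren)
  node 16: 1 child(ren)
  node 15: 0 child(ren)
  node 44: 2 child(ren)
  node 35: 1 child(ren)
  node 28: 0 child(ren)
  node 45: 1 child(ren)
  node 48: 0 child(ren)
Matching nodes: [16, 35, 45]
Count of nodes with exactly one child: 3


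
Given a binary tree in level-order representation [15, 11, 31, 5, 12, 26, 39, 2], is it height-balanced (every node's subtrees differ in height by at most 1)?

Tree (level-order array): [15, 11, 31, 5, 12, 26, 39, 2]
Definition: a tree is height-balanced if, at every node, |h(left) - h(right)| <= 1 (empty subtree has height -1).
Bottom-up per-node check:
  node 2: h_left=-1, h_right=-1, diff=0 [OK], height=0
  node 5: h_left=0, h_right=-1, diff=1 [OK], height=1
  node 12: h_left=-1, h_right=-1, diff=0 [OK], height=0
  node 11: h_left=1, h_right=0, diff=1 [OK], height=2
  node 26: h_left=-1, h_right=-1, diff=0 [OK], height=0
  node 39: h_left=-1, h_right=-1, diff=0 [OK], height=0
  node 31: h_left=0, h_right=0, diff=0 [OK], height=1
  node 15: h_left=2, h_right=1, diff=1 [OK], height=3
All nodes satisfy the balance condition.
Result: Balanced


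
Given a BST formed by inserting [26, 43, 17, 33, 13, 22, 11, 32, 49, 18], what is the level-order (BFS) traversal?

Tree insertion order: [26, 43, 17, 33, 13, 22, 11, 32, 49, 18]
Tree (level-order array): [26, 17, 43, 13, 22, 33, 49, 11, None, 18, None, 32]
BFS from the root, enqueuing left then right child of each popped node:
  queue [26] -> pop 26, enqueue [17, 43], visited so far: [26]
  queue [17, 43] -> pop 17, enqueue [13, 22], visited so far: [26, 17]
  queue [43, 13, 22] -> pop 43, enqueue [33, 49], visited so far: [26, 17, 43]
  queue [13, 22, 33, 49] -> pop 13, enqueue [11], visited so far: [26, 17, 43, 13]
  queue [22, 33, 49, 11] -> pop 22, enqueue [18], visited so far: [26, 17, 43, 13, 22]
  queue [33, 49, 11, 18] -> pop 33, enqueue [32], visited so far: [26, 17, 43, 13, 22, 33]
  queue [49, 11, 18, 32] -> pop 49, enqueue [none], visited so far: [26, 17, 43, 13, 22, 33, 49]
  queue [11, 18, 32] -> pop 11, enqueue [none], visited so far: [26, 17, 43, 13, 22, 33, 49, 11]
  queue [18, 32] -> pop 18, enqueue [none], visited so far: [26, 17, 43, 13, 22, 33, 49, 11, 18]
  queue [32] -> pop 32, enqueue [none], visited so far: [26, 17, 43, 13, 22, 33, 49, 11, 18, 32]
Result: [26, 17, 43, 13, 22, 33, 49, 11, 18, 32]


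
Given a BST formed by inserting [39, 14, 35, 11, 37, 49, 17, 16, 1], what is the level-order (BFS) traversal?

Tree insertion order: [39, 14, 35, 11, 37, 49, 17, 16, 1]
Tree (level-order array): [39, 14, 49, 11, 35, None, None, 1, None, 17, 37, None, None, 16]
BFS from the root, enqueuing left then right child of each popped node:
  queue [39] -> pop 39, enqueue [14, 49], visited so far: [39]
  queue [14, 49] -> pop 14, enqueue [11, 35], visited so far: [39, 14]
  queue [49, 11, 35] -> pop 49, enqueue [none], visited so far: [39, 14, 49]
  queue [11, 35] -> pop 11, enqueue [1], visited so far: [39, 14, 49, 11]
  queue [35, 1] -> pop 35, enqueue [17, 37], visited so far: [39, 14, 49, 11, 35]
  queue [1, 17, 37] -> pop 1, enqueue [none], visited so far: [39, 14, 49, 11, 35, 1]
  queue [17, 37] -> pop 17, enqueue [16], visited so far: [39, 14, 49, 11, 35, 1, 17]
  queue [37, 16] -> pop 37, enqueue [none], visited so far: [39, 14, 49, 11, 35, 1, 17, 37]
  queue [16] -> pop 16, enqueue [none], visited so far: [39, 14, 49, 11, 35, 1, 17, 37, 16]
Result: [39, 14, 49, 11, 35, 1, 17, 37, 16]


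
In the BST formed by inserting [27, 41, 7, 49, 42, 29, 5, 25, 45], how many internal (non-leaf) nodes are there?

Tree built from: [27, 41, 7, 49, 42, 29, 5, 25, 45]
Tree (level-order array): [27, 7, 41, 5, 25, 29, 49, None, None, None, None, None, None, 42, None, None, 45]
Rule: An internal node has at least one child.
Per-node child counts:
  node 27: 2 child(ren)
  node 7: 2 child(ren)
  node 5: 0 child(ren)
  node 25: 0 child(ren)
  node 41: 2 child(ren)
  node 29: 0 child(ren)
  node 49: 1 child(ren)
  node 42: 1 child(ren)
  node 45: 0 child(ren)
Matching nodes: [27, 7, 41, 49, 42]
Count of internal (non-leaf) nodes: 5


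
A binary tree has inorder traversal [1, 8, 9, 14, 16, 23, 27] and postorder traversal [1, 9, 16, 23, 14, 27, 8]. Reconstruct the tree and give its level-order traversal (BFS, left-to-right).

Inorder:   [1, 8, 9, 14, 16, 23, 27]
Postorder: [1, 9, 16, 23, 14, 27, 8]
Algorithm: postorder visits root last, so walk postorder right-to-left;
each value is the root of the current inorder slice — split it at that
value, recurse on the right subtree first, then the left.
Recursive splits:
  root=8; inorder splits into left=[1], right=[9, 14, 16, 23, 27]
  root=27; inorder splits into left=[9, 14, 16, 23], right=[]
  root=14; inorder splits into left=[9], right=[16, 23]
  root=23; inorder splits into left=[16], right=[]
  root=16; inorder splits into left=[], right=[]
  root=9; inorder splits into left=[], right=[]
  root=1; inorder splits into left=[], right=[]
Reconstructed level-order: [8, 1, 27, 14, 9, 23, 16]


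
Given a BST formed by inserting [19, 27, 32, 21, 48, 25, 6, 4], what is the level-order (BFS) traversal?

Tree insertion order: [19, 27, 32, 21, 48, 25, 6, 4]
Tree (level-order array): [19, 6, 27, 4, None, 21, 32, None, None, None, 25, None, 48]
BFS from the root, enqueuing left then right child of each popped node:
  queue [19] -> pop 19, enqueue [6, 27], visited so far: [19]
  queue [6, 27] -> pop 6, enqueue [4], visited so far: [19, 6]
  queue [27, 4] -> pop 27, enqueue [21, 32], visited so far: [19, 6, 27]
  queue [4, 21, 32] -> pop 4, enqueue [none], visited so far: [19, 6, 27, 4]
  queue [21, 32] -> pop 21, enqueue [25], visited so far: [19, 6, 27, 4, 21]
  queue [32, 25] -> pop 32, enqueue [48], visited so far: [19, 6, 27, 4, 21, 32]
  queue [25, 48] -> pop 25, enqueue [none], visited so far: [19, 6, 27, 4, 21, 32, 25]
  queue [48] -> pop 48, enqueue [none], visited so far: [19, 6, 27, 4, 21, 32, 25, 48]
Result: [19, 6, 27, 4, 21, 32, 25, 48]


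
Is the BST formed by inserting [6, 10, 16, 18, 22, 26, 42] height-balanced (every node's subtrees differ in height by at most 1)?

Tree (level-order array): [6, None, 10, None, 16, None, 18, None, 22, None, 26, None, 42]
Definition: a tree is height-balanced if, at every node, |h(left) - h(right)| <= 1 (empty subtree has height -1).
Bottom-up per-node check:
  node 42: h_left=-1, h_right=-1, diff=0 [OK], height=0
  node 26: h_left=-1, h_right=0, diff=1 [OK], height=1
  node 22: h_left=-1, h_right=1, diff=2 [FAIL (|-1-1|=2 > 1)], height=2
  node 18: h_left=-1, h_right=2, diff=3 [FAIL (|-1-2|=3 > 1)], height=3
  node 16: h_left=-1, h_right=3, diff=4 [FAIL (|-1-3|=4 > 1)], height=4
  node 10: h_left=-1, h_right=4, diff=5 [FAIL (|-1-4|=5 > 1)], height=5
  node 6: h_left=-1, h_right=5, diff=6 [FAIL (|-1-5|=6 > 1)], height=6
Node 22 violates the condition: |-1 - 1| = 2 > 1.
Result: Not balanced


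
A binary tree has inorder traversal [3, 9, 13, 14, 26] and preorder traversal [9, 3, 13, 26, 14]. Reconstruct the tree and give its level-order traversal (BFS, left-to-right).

Inorder:  [3, 9, 13, 14, 26]
Preorder: [9, 3, 13, 26, 14]
Algorithm: preorder visits root first, so consume preorder in order;
for each root, split the current inorder slice at that value into
left-subtree inorder and right-subtree inorder, then recurse.
Recursive splits:
  root=9; inorder splits into left=[3], right=[13, 14, 26]
  root=3; inorder splits into left=[], right=[]
  root=13; inorder splits into left=[], right=[14, 26]
  root=26; inorder splits into left=[14], right=[]
  root=14; inorder splits into left=[], right=[]
Reconstructed level-order: [9, 3, 13, 26, 14]


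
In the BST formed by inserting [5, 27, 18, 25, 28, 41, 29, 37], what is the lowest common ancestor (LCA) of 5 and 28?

Tree insertion order: [5, 27, 18, 25, 28, 41, 29, 37]
Tree (level-order array): [5, None, 27, 18, 28, None, 25, None, 41, None, None, 29, None, None, 37]
In a BST, the LCA of p=5, q=28 is the first node v on the
root-to-leaf path with p <= v <= q (go left if both < v, right if both > v).
Walk from root:
  at 5: 5 <= 5 <= 28, this is the LCA
LCA = 5
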